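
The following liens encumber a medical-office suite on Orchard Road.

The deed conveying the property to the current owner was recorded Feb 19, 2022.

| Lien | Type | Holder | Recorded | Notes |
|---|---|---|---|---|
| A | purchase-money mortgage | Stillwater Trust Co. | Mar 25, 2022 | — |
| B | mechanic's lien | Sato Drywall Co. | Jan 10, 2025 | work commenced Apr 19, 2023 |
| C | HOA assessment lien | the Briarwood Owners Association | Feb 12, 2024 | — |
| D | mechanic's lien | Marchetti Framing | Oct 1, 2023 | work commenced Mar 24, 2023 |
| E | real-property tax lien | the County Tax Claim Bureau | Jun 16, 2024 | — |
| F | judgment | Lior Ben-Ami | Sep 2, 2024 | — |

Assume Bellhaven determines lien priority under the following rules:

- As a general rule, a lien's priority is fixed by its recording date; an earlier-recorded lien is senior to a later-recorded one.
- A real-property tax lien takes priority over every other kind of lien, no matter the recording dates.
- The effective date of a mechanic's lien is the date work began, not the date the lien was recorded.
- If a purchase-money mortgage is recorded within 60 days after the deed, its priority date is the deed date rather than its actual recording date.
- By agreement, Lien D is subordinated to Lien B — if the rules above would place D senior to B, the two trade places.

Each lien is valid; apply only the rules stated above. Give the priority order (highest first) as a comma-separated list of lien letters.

Effective dates: A was recorded within the 60-day window, so its effective date is the deed date Feb 19, 2022; B's effective date is Apr 19, 2023, when work began; D's effective date is Mar 24, 2023, when work began.
E is a real-property tax lien, so it outranks all other liens regardless of date.
Ordering the rest by effective date: A (Feb 19, 2022), D (Mar 24, 2023), B (Apr 19, 2023), C (Feb 12, 2024), F (Sep 2, 2024).
Because D would otherwise rank above B, the subordination swaps them.

E, A, B, D, C, F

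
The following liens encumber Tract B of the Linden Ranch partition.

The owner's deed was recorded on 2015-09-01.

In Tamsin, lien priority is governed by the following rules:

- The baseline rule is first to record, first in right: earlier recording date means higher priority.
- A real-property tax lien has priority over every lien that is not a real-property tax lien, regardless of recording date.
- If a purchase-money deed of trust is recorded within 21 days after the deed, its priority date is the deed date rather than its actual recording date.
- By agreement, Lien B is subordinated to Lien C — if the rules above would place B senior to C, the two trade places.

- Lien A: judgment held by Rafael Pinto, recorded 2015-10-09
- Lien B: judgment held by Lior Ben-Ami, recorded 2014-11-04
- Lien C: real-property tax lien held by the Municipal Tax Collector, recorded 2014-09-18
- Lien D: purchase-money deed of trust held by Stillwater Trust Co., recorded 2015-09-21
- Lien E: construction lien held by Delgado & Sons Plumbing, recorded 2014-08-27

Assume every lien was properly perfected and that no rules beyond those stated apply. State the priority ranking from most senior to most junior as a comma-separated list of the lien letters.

C, E, B, D, A

Effective dates: D's effective date is the deed date, 2015-09-01.
As a real-property tax lien, C is senior to every other lien.
Ordering the rest by effective date: E (2014-08-27), B (2014-11-04), D (2015-09-01), A (2015-10-09).
B already ranks below C; the subordination has no effect.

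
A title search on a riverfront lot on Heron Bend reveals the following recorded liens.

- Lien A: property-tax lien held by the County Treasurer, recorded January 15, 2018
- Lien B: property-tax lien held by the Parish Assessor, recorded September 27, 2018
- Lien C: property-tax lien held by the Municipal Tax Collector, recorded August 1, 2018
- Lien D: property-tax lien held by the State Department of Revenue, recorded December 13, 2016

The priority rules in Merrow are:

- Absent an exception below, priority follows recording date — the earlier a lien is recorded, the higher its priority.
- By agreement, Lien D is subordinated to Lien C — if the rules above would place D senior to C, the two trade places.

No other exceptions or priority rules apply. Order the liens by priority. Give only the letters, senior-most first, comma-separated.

By effective date: D (December 13, 2016), A (January 15, 2018), C (August 1, 2018), B (September 27, 2018).
The subordination applies — D was senior to C — so D and C swap.

C, A, D, B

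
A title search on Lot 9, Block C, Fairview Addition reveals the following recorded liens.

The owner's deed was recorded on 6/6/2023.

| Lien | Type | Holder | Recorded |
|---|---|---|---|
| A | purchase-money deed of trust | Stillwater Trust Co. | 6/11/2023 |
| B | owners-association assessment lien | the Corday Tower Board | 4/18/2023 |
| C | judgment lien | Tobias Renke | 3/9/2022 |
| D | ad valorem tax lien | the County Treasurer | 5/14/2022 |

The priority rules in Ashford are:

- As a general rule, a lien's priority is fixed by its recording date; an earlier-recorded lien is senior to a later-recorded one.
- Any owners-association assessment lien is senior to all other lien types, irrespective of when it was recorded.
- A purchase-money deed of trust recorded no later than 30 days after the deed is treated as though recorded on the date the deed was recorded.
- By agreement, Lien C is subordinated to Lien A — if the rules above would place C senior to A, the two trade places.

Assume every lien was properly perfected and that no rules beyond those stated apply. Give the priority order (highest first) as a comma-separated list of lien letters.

B, A, D, C

Effective dates after the stated exceptions: A was recorded within the 30-day window, so its effective date is the deed date 6/6/2023.
As an owners-association assessment lien, B is senior to every other lien.
Ordering the rest by effective date: C (3/9/2022), D (5/14/2022), A (6/6/2023).
The subordination applies — C was senior to A — so C and A swap.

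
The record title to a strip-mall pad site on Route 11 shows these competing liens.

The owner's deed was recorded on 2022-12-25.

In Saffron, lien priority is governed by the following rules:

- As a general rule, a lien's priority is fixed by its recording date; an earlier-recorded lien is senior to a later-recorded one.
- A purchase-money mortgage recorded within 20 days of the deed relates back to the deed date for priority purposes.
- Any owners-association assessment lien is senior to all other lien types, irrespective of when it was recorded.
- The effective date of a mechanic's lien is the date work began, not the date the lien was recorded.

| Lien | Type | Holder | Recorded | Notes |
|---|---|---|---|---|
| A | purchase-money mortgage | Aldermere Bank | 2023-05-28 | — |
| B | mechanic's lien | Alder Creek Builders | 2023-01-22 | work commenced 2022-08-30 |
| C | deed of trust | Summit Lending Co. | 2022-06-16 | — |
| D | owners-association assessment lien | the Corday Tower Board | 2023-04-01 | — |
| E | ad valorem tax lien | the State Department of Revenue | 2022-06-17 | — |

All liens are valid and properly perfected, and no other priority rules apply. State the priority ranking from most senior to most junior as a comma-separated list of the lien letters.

D, C, E, B, A

First, effective dates: A missed the 20-day window (154 days after the deed), so its recording date stands; B is treated as recorded 2022-08-30, the work-commencement date.
As an owners-association assessment lien, D is senior to every other lien.
The other liens, earliest effective date first: C (2022-06-16), E (2022-06-17), B (2022-08-30), A (2023-05-28).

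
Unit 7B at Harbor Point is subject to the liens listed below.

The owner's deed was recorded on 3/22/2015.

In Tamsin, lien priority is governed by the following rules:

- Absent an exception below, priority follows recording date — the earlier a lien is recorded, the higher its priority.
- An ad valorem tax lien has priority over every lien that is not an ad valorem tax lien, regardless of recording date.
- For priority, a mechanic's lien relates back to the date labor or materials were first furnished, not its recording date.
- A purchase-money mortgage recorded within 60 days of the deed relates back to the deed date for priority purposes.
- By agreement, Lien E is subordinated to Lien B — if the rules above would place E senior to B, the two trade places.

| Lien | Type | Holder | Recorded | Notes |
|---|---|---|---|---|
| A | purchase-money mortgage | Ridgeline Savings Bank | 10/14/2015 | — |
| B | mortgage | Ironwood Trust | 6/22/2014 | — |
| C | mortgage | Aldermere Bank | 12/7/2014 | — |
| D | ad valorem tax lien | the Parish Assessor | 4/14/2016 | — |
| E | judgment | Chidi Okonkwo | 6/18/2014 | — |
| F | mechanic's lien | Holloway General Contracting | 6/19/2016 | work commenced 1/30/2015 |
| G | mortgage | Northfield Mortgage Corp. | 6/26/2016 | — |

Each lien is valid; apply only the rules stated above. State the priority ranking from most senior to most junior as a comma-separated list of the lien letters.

D, B, E, C, F, A, G

First, effective dates: A was recorded 206 days after the deed — beyond 60 days — so no relation-back applies; F's effective date is 1/30/2015, when work began.
D is an ad valorem tax lien and takes priority over every other lien.
Among the remaining liens, by effective date: E (6/18/2014), B (6/22/2014), C (12/7/2014), F (1/30/2015), A (10/14/2015), G (6/26/2016).
E would otherwise be senior to B, so under the subordination agreement E and B exchange positions.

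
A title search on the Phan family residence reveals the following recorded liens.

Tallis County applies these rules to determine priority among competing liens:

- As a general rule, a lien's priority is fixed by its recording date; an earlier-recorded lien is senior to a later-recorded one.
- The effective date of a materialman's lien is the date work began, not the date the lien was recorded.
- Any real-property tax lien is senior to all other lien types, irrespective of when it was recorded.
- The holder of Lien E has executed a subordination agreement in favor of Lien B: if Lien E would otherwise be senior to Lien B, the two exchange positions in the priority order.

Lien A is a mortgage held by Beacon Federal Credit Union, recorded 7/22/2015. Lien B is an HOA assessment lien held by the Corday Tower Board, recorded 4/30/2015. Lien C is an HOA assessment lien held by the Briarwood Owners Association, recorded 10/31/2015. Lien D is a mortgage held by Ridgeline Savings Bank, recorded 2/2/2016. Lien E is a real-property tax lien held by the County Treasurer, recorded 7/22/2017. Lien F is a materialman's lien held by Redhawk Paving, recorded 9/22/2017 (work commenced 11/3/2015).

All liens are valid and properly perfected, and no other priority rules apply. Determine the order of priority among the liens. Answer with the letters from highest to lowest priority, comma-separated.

B, E, A, C, F, D

Adjusting effective dates: F is treated as recorded 11/3/2015, the work-commencement date.
As a real-property tax lien, E is senior to every other lien.
Remaining liens by effective date: B (4/30/2015), A (7/22/2015), C (10/31/2015), F (11/3/2015), D (2/2/2016).
The subordination applies — E was senior to B — so E and B swap.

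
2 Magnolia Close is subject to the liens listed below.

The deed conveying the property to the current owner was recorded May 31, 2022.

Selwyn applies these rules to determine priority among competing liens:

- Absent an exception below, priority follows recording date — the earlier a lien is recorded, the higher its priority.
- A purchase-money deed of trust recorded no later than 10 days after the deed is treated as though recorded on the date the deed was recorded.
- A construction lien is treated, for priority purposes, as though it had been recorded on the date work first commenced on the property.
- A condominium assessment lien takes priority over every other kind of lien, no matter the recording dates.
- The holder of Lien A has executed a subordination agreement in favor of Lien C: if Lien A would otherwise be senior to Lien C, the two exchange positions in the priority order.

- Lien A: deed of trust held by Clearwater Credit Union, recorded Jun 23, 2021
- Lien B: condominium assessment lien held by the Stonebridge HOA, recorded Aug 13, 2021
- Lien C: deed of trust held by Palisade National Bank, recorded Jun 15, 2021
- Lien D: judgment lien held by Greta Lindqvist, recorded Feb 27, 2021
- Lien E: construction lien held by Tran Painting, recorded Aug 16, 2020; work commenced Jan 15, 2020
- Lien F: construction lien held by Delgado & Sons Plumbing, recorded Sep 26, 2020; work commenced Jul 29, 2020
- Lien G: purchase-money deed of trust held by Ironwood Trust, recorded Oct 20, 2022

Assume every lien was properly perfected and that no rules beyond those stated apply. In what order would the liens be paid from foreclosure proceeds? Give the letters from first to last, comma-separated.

B, E, F, D, C, A, G

Effective dates after the stated exceptions: E's effective date is Jan 15, 2020, when work began; F relates back to Jul 29, 2020 (work commenced); G was recorded 142 days after the deed — beyond 10 days — so no relation-back applies.
B is a condominium assessment lien and takes priority over every other lien.
Ordering the rest by effective date: E (Jan 15, 2020), F (Jul 29, 2020), D (Feb 27, 2021), C (Jun 15, 2021), A (Jun 23, 2021), G (Oct 20, 2022).
A is already junior to C, so the subordination agreement changes nothing.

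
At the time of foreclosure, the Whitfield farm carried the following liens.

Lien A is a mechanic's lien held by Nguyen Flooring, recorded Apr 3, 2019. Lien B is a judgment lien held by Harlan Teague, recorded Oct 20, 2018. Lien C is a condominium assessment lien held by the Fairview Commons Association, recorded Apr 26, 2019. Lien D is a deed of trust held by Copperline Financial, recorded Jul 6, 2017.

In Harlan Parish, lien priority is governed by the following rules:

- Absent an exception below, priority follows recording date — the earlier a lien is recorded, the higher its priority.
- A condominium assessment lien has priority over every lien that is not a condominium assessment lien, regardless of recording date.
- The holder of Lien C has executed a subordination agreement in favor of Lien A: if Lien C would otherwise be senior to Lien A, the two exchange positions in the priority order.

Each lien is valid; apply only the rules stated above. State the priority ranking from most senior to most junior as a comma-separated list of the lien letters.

A, D, B, C

As a condominium assessment lien, C is senior to every other lien.
Ordering the rest by effective date: D (Jul 6, 2017), B (Oct 20, 2018), A (Apr 3, 2019).
C is senior to A before the subordination, so the two trade places.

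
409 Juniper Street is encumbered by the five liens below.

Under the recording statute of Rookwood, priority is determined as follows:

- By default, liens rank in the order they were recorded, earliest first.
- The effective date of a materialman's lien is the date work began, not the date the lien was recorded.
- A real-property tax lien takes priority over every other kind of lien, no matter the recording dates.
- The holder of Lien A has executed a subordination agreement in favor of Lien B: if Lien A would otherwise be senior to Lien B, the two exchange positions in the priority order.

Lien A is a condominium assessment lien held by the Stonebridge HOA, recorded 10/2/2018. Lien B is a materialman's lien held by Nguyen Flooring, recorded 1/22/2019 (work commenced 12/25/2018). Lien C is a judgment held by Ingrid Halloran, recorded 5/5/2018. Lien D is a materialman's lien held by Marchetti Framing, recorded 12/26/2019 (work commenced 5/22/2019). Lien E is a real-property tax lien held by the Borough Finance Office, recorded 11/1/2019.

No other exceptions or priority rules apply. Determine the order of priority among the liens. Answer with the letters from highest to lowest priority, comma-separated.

E, C, B, A, D

Effective dates: B relates back to 12/25/2018 (work commenced); D is treated as recorded 5/22/2019, the work-commencement date.
As a real-property tax lien, E is senior to every other lien.
Among the remaining liens, by effective date: C (5/5/2018), A (10/2/2018), B (12/25/2018), D (5/22/2019).
Because A would otherwise rank above B, the subordination swaps them.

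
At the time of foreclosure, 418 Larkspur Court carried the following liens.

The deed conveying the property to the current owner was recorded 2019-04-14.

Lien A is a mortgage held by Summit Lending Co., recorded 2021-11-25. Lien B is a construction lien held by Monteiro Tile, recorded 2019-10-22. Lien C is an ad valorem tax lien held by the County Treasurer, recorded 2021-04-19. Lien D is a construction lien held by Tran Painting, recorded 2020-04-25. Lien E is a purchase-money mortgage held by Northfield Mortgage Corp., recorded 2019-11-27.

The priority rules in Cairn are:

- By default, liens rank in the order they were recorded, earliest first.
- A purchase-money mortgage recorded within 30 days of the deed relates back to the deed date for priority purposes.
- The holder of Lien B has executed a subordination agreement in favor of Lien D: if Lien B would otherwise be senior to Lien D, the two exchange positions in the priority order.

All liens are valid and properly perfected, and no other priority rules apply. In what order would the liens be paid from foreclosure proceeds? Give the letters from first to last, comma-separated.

First, effective dates: E was recorded 227 days after the deed, outside the 30-day window, so it keeps its recording date.
Sorted by effective date: B (2019-10-22), E (2019-11-27), D (2020-04-25), C (2021-04-19), A (2021-11-25).
Because B would otherwise rank above D, the subordination swaps them.

D, E, B, C, A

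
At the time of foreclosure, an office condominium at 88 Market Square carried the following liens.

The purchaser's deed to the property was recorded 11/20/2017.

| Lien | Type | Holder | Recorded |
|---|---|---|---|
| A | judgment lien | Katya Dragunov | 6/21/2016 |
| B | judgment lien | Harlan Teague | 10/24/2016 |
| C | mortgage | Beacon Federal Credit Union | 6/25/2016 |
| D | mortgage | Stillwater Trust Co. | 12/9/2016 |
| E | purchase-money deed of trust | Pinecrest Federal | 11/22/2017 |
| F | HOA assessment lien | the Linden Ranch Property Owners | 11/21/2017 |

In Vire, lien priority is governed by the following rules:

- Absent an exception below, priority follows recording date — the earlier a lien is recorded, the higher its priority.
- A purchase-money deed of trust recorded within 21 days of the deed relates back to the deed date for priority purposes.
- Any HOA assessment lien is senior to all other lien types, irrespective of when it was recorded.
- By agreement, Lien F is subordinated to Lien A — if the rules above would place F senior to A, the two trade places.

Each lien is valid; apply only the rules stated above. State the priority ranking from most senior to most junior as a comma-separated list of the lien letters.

A, F, C, B, D, E

Effective dates after the stated exceptions: E was recorded within the 21-day window, so its effective date is the deed date 11/20/2017.
F is an HOA assessment lien and takes priority over every other lien.
The other liens, earliest effective date first: A (6/21/2016), C (6/25/2016), B (10/24/2016), D (12/9/2016), E (11/20/2017).
The subordination applies — F was senior to A — so F and A swap.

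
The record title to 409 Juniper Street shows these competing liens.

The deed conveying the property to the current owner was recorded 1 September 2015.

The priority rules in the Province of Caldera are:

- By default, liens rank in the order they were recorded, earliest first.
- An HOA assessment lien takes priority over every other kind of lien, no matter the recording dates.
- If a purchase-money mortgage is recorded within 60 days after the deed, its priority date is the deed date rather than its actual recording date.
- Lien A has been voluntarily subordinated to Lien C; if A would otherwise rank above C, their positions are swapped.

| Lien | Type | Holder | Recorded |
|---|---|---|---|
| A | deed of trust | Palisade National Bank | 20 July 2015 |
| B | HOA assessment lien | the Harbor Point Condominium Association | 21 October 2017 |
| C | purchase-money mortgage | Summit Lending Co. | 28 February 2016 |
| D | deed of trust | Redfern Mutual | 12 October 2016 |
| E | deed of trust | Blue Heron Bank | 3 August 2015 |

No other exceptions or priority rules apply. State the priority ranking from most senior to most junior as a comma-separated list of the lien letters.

Effective dates after the stated exceptions: C missed the 60-day window (180 days after the deed), so its recording date stands.
B, as an HOA assessment lien, has superpriority and ranks first.
Among the remaining liens, by effective date: A (20 July 2015), E (3 August 2015), C (28 February 2016), D (12 October 2016).
The subordination applies — A was senior to C — so A and C swap.

B, C, E, A, D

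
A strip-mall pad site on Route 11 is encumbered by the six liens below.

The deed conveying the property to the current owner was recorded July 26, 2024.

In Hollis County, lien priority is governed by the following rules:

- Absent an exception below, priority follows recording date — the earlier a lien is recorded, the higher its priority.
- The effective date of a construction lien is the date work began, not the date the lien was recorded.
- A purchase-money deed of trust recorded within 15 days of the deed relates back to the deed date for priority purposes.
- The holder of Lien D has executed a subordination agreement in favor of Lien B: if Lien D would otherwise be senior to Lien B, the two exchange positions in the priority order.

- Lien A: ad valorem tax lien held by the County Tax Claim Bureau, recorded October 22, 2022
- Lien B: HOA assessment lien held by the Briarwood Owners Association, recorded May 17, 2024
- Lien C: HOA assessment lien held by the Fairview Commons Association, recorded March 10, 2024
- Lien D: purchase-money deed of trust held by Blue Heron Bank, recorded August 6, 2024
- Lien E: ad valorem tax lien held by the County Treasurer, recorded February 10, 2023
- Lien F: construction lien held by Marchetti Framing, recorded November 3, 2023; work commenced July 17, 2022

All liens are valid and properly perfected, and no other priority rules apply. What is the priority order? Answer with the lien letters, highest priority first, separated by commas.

F, A, E, C, B, D

Adjusting effective dates: D's effective date is the deed date, July 26, 2024; F's effective date is July 17, 2022, when work began.
By effective date: F (July 17, 2022), A (October 22, 2022), E (February 10, 2023), C (March 10, 2024), B (May 17, 2024), D (July 26, 2024).
D is already junior to B, so the subordination agreement changes nothing.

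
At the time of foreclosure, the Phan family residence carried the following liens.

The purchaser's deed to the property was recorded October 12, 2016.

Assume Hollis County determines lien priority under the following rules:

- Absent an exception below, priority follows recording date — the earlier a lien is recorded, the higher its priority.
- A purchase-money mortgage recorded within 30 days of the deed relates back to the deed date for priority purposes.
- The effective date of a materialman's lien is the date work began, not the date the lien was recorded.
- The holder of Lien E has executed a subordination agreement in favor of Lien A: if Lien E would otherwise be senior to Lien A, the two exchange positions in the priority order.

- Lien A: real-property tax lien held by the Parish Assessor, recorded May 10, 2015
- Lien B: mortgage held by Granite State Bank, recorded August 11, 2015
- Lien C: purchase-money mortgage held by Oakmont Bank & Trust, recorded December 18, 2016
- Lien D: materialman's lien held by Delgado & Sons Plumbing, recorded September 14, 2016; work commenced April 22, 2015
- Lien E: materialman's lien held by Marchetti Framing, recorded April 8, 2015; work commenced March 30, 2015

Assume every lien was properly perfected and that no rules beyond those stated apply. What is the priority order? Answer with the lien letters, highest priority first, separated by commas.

A, D, E, B, C

Effective dates after the stated exceptions: C was recorded 67 days after the deed, outside the 30-day window, so it keeps its recording date; D's effective date is April 22, 2015, when work began; E relates back to March 30, 2015 (work commenced).
By effective date: E (March 30, 2015), D (April 22, 2015), A (May 10, 2015), B (August 11, 2015), C (December 18, 2016).
E would otherwise be senior to A, so under the subordination agreement E and A exchange positions.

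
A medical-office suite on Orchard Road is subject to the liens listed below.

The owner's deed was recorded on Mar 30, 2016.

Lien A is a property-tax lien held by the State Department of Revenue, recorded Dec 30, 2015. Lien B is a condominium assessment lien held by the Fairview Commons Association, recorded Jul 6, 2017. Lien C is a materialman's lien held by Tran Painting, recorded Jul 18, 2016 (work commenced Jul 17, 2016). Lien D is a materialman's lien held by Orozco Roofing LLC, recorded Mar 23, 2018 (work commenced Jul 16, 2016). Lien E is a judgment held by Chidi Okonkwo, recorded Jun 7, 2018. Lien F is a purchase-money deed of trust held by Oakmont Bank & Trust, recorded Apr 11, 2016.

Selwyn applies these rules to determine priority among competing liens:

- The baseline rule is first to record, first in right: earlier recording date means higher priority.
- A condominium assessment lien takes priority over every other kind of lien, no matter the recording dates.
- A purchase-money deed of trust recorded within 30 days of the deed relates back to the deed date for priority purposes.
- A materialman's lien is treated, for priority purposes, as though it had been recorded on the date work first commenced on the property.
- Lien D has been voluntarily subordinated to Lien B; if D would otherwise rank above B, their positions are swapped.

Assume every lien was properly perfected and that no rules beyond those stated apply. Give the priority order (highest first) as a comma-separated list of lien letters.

Effective dates after the stated exceptions: C's effective date is Jul 17, 2016, when work began; D relates back to Jul 16, 2016 (work commenced); F relates back to the deed date Mar 30, 2016.
B, as a condominium assessment lien, has superpriority and ranks first.
Among the remaining liens, by effective date: A (Dec 30, 2015), F (Mar 30, 2016), D (Jul 16, 2016), C (Jul 17, 2016), E (Jun 7, 2018).
D already ranks below B; the subordination has no effect.

B, A, F, D, C, E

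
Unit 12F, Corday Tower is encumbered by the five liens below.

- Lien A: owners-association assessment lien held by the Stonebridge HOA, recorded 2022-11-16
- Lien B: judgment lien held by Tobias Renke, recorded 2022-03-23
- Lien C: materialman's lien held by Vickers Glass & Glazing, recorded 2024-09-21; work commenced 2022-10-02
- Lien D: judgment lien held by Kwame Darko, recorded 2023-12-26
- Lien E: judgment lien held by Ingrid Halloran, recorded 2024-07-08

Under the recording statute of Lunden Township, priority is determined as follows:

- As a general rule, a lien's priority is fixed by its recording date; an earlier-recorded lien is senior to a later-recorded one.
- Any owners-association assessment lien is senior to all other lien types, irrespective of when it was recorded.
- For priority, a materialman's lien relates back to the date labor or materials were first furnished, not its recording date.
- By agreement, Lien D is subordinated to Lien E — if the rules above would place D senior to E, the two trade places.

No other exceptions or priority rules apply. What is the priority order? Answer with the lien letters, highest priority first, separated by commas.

A, B, C, E, D

Effective dates: C's effective date is 2022-10-02, when work began.
A is an owners-association assessment lien and takes priority over every other lien.
The other liens, earliest effective date first: B (2022-03-23), C (2022-10-02), D (2023-12-26), E (2024-07-08).
D would otherwise be senior to E, so under the subordination agreement D and E exchange positions.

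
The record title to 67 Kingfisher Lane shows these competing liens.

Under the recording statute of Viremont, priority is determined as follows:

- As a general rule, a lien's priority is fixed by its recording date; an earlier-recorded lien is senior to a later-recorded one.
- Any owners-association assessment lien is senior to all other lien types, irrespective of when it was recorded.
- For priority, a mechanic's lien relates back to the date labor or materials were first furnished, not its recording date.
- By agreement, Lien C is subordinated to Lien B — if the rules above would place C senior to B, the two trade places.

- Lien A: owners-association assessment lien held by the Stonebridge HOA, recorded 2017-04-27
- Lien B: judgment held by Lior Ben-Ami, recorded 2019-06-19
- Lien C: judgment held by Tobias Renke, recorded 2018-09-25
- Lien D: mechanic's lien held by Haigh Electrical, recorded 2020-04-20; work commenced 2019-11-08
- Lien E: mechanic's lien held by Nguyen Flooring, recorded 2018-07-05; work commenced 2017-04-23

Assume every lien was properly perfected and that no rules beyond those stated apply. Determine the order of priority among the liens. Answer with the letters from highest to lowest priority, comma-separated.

Adjusting effective dates: D relates back to 2019-11-08 (work commenced); E relates back to 2017-04-23 (work commenced).
A, as an owners-association assessment lien, has superpriority and ranks first.
Remaining liens by effective date: E (2017-04-23), C (2018-09-25), B (2019-06-19), D (2019-11-08).
C is senior to B before the subordination, so the two trade places.

A, E, B, C, D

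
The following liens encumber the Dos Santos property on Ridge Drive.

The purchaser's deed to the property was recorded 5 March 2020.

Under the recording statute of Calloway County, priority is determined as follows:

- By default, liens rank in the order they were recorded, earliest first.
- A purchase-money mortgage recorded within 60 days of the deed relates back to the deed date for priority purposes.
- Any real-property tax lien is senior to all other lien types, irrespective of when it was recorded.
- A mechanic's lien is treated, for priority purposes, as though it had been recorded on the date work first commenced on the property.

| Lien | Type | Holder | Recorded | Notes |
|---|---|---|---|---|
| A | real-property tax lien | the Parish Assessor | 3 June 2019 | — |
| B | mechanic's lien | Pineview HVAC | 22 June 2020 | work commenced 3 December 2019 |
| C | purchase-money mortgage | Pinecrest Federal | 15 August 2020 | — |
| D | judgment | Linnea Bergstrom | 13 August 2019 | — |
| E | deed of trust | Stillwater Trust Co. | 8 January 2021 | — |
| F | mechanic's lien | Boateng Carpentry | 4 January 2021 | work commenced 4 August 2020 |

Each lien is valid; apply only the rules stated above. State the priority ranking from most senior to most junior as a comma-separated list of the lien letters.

Effective dates: B is treated as recorded 3 December 2019, the work-commencement date; C missed the 60-day window (163 days after the deed), so its recording date stands; F's effective date is 4 August 2020, when work began.
A is a real-property tax lien and takes priority over every other lien.
Among the remaining liens, by effective date: D (13 August 2019), B (3 December 2019), F (4 August 2020), C (15 August 2020), E (8 January 2021).

A, D, B, F, C, E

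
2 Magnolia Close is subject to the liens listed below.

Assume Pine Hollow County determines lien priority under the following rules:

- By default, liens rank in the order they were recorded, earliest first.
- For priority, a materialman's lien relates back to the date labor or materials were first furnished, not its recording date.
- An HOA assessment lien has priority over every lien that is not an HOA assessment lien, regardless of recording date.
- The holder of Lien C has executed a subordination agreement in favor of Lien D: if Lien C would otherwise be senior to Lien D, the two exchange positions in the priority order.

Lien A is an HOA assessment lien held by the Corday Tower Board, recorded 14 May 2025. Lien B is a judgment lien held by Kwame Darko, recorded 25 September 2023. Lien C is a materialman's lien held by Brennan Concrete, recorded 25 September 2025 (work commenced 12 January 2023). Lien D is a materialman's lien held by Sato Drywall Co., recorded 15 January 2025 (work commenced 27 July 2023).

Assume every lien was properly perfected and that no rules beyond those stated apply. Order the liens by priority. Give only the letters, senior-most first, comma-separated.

A, D, C, B

Effective dates after the stated exceptions: C relates back to 12 January 2023 (work commenced); D relates back to 27 July 2023 (work commenced).
A, as an HOA assessment lien, has superpriority and ranks first.
The other liens, earliest effective date first: C (12 January 2023), D (27 July 2023), B (25 September 2023).
Because C would otherwise rank above D, the subordination swaps them.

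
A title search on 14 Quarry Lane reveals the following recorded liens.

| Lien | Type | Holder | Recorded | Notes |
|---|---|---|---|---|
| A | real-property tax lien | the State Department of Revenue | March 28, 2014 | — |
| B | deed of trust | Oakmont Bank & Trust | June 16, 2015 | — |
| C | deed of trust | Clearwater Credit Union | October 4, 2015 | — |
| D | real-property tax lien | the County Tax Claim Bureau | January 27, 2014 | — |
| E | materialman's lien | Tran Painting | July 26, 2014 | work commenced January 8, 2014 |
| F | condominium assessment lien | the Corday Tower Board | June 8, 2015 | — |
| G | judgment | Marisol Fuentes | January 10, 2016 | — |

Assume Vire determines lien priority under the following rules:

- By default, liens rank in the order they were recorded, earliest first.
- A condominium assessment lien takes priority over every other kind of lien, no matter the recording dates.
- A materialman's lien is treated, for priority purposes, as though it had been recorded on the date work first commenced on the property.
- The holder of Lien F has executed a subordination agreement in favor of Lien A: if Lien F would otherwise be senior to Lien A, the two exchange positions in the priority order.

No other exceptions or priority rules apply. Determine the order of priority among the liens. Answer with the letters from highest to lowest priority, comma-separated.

A, E, D, F, B, C, G

Adjusting effective dates: E is treated as recorded January 8, 2014, the work-commencement date.
As a condominium assessment lien, F is senior to every other lien.
Remaining liens by effective date: E (January 8, 2014), D (January 27, 2014), A (March 28, 2014), B (June 16, 2015), C (October 4, 2015), G (January 10, 2016).
F would otherwise be senior to A, so under the subordination agreement F and A exchange positions.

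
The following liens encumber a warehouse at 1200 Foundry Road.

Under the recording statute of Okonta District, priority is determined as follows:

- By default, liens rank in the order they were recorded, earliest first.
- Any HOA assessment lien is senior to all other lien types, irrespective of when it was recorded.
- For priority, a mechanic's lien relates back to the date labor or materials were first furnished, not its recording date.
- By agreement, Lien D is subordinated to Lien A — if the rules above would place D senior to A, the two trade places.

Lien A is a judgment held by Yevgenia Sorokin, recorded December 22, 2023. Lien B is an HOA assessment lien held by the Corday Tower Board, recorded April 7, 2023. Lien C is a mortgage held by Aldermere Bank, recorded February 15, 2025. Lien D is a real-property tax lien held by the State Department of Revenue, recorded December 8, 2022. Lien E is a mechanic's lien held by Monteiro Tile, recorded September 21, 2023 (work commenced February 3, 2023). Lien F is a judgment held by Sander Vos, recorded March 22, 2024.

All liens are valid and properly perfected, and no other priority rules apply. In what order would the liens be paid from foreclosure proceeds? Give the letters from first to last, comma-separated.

B, A, E, D, F, C

Adjusting effective dates: E's effective date is February 3, 2023, when work began.
As an HOA assessment lien, B is senior to every other lien.
Remaining liens by effective date: D (December 8, 2022), E (February 3, 2023), A (December 22, 2023), F (March 22, 2024), C (February 15, 2025).
The subordination applies — D was senior to A — so D and A swap.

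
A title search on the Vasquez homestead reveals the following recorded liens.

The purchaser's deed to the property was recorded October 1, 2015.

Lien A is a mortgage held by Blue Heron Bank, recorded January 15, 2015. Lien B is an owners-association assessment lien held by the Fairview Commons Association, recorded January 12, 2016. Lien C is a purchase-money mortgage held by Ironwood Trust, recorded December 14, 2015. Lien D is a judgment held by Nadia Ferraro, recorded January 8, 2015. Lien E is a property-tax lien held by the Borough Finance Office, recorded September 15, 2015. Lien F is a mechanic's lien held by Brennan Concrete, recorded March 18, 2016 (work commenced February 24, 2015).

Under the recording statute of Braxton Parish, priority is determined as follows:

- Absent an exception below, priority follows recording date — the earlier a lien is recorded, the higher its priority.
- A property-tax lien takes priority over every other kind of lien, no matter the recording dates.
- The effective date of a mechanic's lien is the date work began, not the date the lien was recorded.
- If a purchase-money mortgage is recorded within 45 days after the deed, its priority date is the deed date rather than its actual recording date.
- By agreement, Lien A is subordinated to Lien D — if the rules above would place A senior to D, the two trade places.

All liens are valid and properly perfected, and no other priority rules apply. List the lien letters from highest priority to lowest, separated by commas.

E, D, A, F, C, B

Effective dates after the stated exceptions: C missed the 45-day window (74 days after the deed), so its recording date stands; F's effective date is February 24, 2015, when work began.
E is a property-tax lien and takes priority over every other lien.
Ordering the rest by effective date: D (January 8, 2015), A (January 15, 2015), F (February 24, 2015), C (December 14, 2015), B (January 12, 2016).
Since A is not senior to D, the subordination leaves the order unchanged.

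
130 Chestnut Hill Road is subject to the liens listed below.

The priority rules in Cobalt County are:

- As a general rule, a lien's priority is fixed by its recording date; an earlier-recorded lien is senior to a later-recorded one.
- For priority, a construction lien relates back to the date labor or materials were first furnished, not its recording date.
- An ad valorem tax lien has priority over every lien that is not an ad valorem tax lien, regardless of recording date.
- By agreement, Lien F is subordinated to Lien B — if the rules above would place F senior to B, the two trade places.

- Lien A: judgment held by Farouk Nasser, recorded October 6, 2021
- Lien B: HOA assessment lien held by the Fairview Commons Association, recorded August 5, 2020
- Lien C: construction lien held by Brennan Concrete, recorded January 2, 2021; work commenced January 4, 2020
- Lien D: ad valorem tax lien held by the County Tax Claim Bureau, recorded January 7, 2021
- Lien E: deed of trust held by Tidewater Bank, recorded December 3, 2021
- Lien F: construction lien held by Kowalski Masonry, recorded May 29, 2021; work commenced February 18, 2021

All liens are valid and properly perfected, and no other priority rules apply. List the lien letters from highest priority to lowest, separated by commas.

Adjusting effective dates: C is treated as recorded January 4, 2020, the work-commencement date; F relates back to February 18, 2021 (work commenced).
D is an ad valorem tax lien and takes priority over every other lien.
Remaining liens by effective date: C (January 4, 2020), B (August 5, 2020), F (February 18, 2021), A (October 6, 2021), E (December 3, 2021).
F is already junior to B, so the subordination agreement changes nothing.

D, C, B, F, A, E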